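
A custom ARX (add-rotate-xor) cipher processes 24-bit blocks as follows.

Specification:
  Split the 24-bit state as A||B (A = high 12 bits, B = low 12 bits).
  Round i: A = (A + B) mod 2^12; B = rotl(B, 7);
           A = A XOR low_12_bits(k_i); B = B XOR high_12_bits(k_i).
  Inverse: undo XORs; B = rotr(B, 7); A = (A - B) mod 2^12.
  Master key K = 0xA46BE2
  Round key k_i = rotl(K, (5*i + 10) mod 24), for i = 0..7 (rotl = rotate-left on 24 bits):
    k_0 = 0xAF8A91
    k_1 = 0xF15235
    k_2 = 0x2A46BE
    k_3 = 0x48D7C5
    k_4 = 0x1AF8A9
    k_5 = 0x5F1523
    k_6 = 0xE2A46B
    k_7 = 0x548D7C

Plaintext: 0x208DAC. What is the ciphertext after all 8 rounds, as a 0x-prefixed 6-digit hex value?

s_0 = plaintext = 0x208DAC
s_1 = Round(s_0, k_0) = 0x525C95
s_2 = Round(s_1, k_1) = 0x38F5F1
s_3 = Round(s_2, k_2) = 0xF3EA0B
s_4 = Round(s_3, k_3) = 0xE8C15D
s_5 = Round(s_4, k_4) = 0x740F25
s_6 = Round(s_5, k_5) = 0x346708
s_7 = Round(s_6, k_6) = 0xE25A12
s_8 = Round(s_7, k_7) = 0x54BC18

0x54BC18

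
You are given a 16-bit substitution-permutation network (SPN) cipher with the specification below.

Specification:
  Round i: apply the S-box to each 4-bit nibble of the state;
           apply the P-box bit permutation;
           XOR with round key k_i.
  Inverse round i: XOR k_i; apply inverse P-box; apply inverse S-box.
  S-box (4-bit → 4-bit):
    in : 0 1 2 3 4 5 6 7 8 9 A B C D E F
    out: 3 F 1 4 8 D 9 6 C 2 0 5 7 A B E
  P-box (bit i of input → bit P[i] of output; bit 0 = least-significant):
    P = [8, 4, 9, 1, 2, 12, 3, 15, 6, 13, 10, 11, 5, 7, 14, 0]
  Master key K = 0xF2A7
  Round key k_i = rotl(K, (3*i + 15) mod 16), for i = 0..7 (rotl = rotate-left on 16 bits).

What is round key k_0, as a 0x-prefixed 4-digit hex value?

K = 0xF2A7
k_0 = rotl(K, (3*0+15) mod 16) = rotl(K, 15) = 0xF953

0xF953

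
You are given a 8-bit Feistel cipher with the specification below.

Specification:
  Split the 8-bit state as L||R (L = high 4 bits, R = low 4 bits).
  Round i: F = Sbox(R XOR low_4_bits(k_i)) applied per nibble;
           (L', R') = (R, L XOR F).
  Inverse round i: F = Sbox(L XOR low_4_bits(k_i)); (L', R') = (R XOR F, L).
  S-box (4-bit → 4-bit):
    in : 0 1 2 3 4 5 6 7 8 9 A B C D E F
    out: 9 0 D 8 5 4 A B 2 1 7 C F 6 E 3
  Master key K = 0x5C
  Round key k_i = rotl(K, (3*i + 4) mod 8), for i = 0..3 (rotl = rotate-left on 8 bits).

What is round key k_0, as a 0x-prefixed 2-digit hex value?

0xC5

K = 0x5C
k_0 = rotl(K, (3*0+4) mod 8) = rotl(K, 4) = 0xC5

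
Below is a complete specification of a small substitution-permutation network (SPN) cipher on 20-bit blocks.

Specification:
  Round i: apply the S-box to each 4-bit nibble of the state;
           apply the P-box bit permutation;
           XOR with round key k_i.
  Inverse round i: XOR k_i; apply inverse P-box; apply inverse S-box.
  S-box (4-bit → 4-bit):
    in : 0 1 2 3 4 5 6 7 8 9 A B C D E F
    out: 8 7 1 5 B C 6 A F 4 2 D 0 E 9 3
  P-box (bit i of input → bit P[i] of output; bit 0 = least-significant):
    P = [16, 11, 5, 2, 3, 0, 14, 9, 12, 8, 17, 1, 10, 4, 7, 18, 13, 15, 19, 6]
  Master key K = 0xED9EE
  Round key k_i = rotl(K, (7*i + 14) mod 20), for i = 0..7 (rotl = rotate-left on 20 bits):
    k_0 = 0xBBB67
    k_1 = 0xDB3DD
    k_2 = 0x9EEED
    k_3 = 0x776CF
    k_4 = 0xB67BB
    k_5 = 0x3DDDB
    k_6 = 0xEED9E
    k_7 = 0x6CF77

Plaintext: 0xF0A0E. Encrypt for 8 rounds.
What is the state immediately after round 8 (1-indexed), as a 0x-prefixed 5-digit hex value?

s_0 = plaintext = 0xF0A0E
s_1 = Round(s_0, k_0) = 0xE1863
s_2 = Round(s_1, k_1) = 0xEC62E
s_3 = Round(s_2, k_2) = 0xACFA1
s_4 = Round(s_3, k_3) = 0x6EFEE
s_5 = Round(s_4, k_4) = 0x6F0B7
s_6 = Round(s_5, k_5) = 0xB13C5
s_7 = Round(s_6, k_6) = 0x4D96A
s_8 = Round(s_7, k_7) = 0x027A6

0x027A6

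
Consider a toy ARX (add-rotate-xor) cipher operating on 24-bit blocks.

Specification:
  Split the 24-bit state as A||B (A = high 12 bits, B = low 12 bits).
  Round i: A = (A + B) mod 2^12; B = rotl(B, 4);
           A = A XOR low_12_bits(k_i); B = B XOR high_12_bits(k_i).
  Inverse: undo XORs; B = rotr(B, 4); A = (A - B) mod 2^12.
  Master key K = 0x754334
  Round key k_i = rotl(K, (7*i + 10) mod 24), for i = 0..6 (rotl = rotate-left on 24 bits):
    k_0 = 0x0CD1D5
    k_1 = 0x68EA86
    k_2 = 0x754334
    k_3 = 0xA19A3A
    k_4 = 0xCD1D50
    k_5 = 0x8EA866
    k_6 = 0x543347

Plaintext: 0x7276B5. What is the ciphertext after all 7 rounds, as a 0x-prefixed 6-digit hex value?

s_0 = plaintext = 0x7276B5
s_1 = Round(s_0, k_0) = 0xC09B9B
s_2 = Round(s_1, k_1) = 0xD22F35
s_3 = Round(s_2, k_2) = 0xF6340B
s_4 = Round(s_3, k_3) = 0x954AAD
s_5 = Round(s_4, k_4) = 0x95160B
s_6 = Round(s_5, k_5) = 0x73A85C
s_7 = Round(s_6, k_6) = 0xCD108B

0xCD108B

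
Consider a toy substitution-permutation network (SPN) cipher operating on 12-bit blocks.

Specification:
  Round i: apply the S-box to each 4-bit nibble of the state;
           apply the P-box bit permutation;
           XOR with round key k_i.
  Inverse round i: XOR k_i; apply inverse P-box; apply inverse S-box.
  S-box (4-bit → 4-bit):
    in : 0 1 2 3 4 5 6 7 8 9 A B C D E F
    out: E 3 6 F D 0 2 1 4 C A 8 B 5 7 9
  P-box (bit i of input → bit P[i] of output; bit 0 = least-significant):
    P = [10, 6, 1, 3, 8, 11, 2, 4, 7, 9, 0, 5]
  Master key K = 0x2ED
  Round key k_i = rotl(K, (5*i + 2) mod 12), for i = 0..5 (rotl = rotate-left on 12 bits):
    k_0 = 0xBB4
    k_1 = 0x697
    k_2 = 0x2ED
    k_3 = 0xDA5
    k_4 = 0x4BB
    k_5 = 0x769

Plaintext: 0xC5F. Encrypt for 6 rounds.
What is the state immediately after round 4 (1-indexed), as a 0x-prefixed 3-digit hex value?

s_0 = plaintext = 0xC5F
s_1 = Round(s_0, k_0) = 0xD1C
s_2 = Round(s_1, k_1) = 0xB5E
s_3 = Round(s_2, k_2) = 0x68F
s_4 = Round(s_3, k_3) = 0xBA9
s_5 = Round(s_4, k_4) = 0xC81
s_6 = Round(s_5, k_5) = 0x18D

0xBA9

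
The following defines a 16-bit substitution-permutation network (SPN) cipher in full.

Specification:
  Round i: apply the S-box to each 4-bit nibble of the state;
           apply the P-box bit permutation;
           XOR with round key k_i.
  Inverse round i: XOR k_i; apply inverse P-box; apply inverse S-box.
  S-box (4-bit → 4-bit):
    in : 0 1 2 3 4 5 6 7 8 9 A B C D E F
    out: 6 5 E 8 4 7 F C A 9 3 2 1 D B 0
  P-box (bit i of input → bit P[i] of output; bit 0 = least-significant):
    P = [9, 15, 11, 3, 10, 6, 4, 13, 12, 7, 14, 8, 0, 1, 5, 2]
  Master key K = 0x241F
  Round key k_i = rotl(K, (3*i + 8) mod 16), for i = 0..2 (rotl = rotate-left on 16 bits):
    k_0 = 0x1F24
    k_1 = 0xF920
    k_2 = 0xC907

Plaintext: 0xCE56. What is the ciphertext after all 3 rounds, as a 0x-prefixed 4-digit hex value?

0x4E4D

s_0 = plaintext = 0xCE56
s_1 = Round(s_0, k_0) = 0x80FD
s_2 = Round(s_1, k_1) = 0xB3AE
s_3 = Round(s_2, k_2) = 0x4E4D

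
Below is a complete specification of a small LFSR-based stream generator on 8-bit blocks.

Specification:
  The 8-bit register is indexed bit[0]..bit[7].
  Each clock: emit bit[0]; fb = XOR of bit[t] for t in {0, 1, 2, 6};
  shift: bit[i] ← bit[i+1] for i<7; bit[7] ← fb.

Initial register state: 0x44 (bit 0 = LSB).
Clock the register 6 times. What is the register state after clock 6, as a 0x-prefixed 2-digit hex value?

reg_0 = 0x44
clock 1: out=0, reg = 0x22
clock 2: out=0, reg = 0x91
clock 3: out=1, reg = 0xC8
clock 4: out=0, reg = 0xE4
clock 5: out=0, reg = 0x72
clock 6: out=0, reg = 0x39

0x39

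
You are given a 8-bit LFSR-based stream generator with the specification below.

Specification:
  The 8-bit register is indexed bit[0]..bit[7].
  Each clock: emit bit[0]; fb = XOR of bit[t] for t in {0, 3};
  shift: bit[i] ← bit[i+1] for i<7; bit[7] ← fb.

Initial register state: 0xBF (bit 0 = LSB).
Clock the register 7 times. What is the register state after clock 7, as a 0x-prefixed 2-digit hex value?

0x51

reg_0 = 0xBF
clock 1: out=1, reg = 0x5F
clock 2: out=1, reg = 0x2F
clock 3: out=1, reg = 0x17
clock 4: out=1, reg = 0x8B
clock 5: out=1, reg = 0x45
clock 6: out=1, reg = 0xA2
clock 7: out=0, reg = 0x51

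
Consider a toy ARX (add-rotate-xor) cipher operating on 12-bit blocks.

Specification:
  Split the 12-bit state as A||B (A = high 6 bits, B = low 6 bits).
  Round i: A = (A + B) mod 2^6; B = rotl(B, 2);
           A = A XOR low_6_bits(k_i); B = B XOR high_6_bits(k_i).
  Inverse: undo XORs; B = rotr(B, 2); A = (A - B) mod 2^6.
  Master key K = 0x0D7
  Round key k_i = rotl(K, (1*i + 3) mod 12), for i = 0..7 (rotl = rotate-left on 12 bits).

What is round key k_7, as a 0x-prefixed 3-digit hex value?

0xC35

K = 0x0D7
k_0 = rotl(K, (1*0+3) mod 12) = rotl(K, 3) = 0x6B8
k_1 = rotl(K, (1*1+3) mod 12) = rotl(K, 4) = 0xD70
k_2 = rotl(K, (1*2+3) mod 12) = rotl(K, 5) = 0xAE1
k_3 = rotl(K, (1*3+3) mod 12) = rotl(K, 6) = 0x5C3
k_4 = rotl(K, (1*4+3) mod 12) = rotl(K, 7) = 0xB86
k_5 = rotl(K, (1*5+3) mod 12) = rotl(K, 8) = 0x70D
k_6 = rotl(K, (1*6+3) mod 12) = rotl(K, 9) = 0xE1A
k_7 = rotl(K, (1*7+3) mod 12) = rotl(K, 10) = 0xC35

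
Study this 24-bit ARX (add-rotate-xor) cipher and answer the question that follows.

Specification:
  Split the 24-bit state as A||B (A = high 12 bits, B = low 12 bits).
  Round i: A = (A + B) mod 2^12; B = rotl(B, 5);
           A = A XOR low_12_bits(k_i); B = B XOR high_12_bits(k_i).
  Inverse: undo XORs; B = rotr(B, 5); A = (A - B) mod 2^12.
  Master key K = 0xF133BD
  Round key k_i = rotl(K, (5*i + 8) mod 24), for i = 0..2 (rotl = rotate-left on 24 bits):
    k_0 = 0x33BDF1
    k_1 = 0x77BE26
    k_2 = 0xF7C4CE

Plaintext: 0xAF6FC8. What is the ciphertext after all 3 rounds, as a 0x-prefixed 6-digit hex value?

0x78A29B

s_0 = plaintext = 0xAF6FC8
s_1 = Round(s_0, k_0) = 0x74FA24
s_2 = Round(s_1, k_1) = 0xF553EF
s_3 = Round(s_2, k_2) = 0x78A29B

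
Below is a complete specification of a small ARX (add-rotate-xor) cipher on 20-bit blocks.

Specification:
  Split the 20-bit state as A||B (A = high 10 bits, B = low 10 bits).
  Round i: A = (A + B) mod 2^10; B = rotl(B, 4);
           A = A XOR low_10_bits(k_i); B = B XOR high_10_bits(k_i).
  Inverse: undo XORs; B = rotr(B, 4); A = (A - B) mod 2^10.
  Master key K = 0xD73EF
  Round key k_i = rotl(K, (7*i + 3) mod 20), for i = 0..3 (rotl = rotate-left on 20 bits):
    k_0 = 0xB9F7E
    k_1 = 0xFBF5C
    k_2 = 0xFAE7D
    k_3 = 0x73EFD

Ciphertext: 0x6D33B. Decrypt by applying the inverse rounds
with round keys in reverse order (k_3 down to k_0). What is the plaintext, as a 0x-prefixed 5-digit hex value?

0x496E0

s_0 = ciphertext = 0x6D33B
s_1 = InvRound(s_0, k_3) = 0x8692F
s_2 = InvRound(s_1, k_2) = 0xCED2C
s_3 = InvRound(s_2, k_1) = 0xDECEC
s_4 = InvRound(s_3, k_0) = 0x496E0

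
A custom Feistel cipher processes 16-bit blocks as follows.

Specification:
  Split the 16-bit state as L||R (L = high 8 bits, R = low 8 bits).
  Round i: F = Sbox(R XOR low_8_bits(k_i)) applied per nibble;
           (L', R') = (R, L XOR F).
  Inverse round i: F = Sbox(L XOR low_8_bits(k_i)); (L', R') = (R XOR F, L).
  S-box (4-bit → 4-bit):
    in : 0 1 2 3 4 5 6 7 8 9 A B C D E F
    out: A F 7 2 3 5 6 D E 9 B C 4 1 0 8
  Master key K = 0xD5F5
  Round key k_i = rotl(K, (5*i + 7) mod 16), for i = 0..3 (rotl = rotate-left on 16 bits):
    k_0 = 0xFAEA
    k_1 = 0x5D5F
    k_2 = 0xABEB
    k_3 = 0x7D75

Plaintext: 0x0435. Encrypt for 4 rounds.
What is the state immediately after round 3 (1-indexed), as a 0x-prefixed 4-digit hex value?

s_0 = plaintext = 0x0435
s_1 = Round(s_0, k_0) = 0x351C
s_2 = Round(s_1, k_1) = 0x1C07
s_3 = Round(s_2, k_2) = 0x0718
s_4 = Round(s_3, k_3) = 0x1866

0x0718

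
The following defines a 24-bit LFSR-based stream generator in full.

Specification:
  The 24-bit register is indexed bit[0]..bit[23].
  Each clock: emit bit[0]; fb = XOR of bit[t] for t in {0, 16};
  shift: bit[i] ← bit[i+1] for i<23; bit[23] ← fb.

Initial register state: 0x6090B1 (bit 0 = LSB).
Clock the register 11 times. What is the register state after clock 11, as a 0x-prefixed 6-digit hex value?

0x3A2C12

reg_0 = 0x6090B1
clock 1: out=1, reg = 0xB04858
clock 2: out=0, reg = 0x58242C
clock 3: out=0, reg = 0x2C1216
clock 4: out=0, reg = 0x16090B
clock 5: out=1, reg = 0x8B0485
clock 6: out=1, reg = 0x458242
clock 7: out=0, reg = 0xA2C121
clock 8: out=1, reg = 0xD16090
clock 9: out=0, reg = 0xE8B048
clock 10: out=0, reg = 0x745824
clock 11: out=0, reg = 0x3A2C12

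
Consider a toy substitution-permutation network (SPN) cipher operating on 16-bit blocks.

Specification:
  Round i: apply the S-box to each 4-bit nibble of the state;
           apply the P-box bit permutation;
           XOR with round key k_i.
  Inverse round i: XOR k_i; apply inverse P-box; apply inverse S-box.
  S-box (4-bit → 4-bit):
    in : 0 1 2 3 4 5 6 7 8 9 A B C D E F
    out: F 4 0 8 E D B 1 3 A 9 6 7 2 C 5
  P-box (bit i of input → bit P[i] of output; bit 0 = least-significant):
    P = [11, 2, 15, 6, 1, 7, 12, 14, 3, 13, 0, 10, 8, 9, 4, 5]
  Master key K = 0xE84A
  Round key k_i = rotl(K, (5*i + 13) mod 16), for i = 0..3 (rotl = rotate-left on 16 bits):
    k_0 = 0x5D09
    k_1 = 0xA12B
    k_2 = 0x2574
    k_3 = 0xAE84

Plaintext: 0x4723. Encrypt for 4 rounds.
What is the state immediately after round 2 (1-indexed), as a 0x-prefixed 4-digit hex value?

0x2010

s_0 = plaintext = 0x4723
s_1 = Round(s_0, k_0) = 0x5F71
s_2 = Round(s_1, k_1) = 0x2010
s_3 = Round(s_2, k_2) = 0x9939
s_4 = Round(s_3, k_3) = 0xC8E0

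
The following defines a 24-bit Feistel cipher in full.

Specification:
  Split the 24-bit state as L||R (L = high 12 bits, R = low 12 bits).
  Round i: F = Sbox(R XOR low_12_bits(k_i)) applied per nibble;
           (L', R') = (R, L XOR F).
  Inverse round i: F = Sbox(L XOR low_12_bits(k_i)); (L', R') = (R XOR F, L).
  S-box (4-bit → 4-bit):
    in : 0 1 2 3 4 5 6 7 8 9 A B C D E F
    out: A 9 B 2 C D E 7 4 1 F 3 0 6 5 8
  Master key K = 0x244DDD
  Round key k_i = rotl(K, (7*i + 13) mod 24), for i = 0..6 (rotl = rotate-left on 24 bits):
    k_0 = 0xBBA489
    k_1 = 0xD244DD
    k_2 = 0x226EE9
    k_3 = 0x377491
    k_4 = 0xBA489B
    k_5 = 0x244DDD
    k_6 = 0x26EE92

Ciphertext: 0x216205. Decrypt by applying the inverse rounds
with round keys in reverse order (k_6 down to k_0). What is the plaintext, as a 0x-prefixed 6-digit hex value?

s_0 = ciphertext = 0x216205
s_1 = InvRound(s_0, k_6) = 0x249216
s_2 = InvRound(s_1, k_5) = 0xA0A249
s_3 = InvRound(s_2, k_4) = 0x950A0A
s_4 = InvRound(s_3, k_3) = 0xC03950
s_5 = InvRound(s_4, k_2) = 0x20FC03
s_6 = InvRound(s_5, k_1) = 0x26820F
s_7 = InvRound(s_6, k_0) = 0xC56268

0xC56268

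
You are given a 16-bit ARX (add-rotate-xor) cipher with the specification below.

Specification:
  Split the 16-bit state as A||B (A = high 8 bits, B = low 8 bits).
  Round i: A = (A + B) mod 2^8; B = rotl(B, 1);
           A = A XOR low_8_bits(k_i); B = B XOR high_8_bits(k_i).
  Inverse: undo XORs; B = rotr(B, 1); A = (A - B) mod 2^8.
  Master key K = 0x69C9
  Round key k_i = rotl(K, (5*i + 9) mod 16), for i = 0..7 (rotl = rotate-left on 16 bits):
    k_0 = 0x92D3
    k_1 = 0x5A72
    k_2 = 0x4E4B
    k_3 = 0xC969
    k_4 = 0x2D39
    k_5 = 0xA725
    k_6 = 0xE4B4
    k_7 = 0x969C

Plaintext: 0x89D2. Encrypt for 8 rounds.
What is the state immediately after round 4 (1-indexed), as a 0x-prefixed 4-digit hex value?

s_0 = plaintext = 0x89D2
s_1 = Round(s_0, k_0) = 0x8837
s_2 = Round(s_1, k_1) = 0xCD34
s_3 = Round(s_2, k_2) = 0x4A26
s_4 = Round(s_3, k_3) = 0x1985
s_5 = Round(s_4, k_4) = 0xA726
s_6 = Round(s_5, k_5) = 0xE8EB
s_7 = Round(s_6, k_6) = 0x6733
s_8 = Round(s_7, k_7) = 0x06F0

0x1985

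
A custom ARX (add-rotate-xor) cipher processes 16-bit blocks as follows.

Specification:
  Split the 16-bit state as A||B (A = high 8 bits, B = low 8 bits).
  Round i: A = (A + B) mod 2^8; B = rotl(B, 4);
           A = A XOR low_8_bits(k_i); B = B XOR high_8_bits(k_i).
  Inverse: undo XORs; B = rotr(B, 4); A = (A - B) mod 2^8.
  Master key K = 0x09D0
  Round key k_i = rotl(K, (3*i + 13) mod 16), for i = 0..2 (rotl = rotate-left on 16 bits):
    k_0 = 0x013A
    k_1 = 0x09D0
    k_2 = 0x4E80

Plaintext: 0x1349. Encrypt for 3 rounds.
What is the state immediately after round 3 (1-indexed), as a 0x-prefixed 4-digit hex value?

s_0 = plaintext = 0x1349
s_1 = Round(s_0, k_0) = 0x6695
s_2 = Round(s_1, k_1) = 0x2B50
s_3 = Round(s_2, k_2) = 0xFB4B

0xFB4B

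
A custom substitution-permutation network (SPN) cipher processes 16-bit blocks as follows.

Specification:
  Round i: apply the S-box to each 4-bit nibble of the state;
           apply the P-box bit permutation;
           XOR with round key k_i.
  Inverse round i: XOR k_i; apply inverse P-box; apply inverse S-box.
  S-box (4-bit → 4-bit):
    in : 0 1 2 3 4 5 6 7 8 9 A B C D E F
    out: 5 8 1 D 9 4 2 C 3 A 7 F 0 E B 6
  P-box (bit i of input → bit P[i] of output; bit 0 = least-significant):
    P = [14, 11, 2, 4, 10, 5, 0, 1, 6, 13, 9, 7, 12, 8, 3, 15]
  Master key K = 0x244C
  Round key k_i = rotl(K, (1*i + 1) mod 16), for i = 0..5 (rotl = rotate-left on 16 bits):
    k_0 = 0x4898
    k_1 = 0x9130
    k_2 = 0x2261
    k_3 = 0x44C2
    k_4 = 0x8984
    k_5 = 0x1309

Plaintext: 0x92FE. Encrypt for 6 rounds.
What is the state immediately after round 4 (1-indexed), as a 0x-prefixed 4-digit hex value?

0xC258

s_0 = plaintext = 0x92FE
s_1 = Round(s_0, k_0) = 0x81E9
s_2 = Round(s_1, k_1) = 0x8C82
s_3 = Round(s_2, k_2) = 0x7741
s_4 = Round(s_3, k_3) = 0xC258
s_5 = Round(s_4, k_4) = 0xC1C5
s_6 = Round(s_5, k_5) = 0x138D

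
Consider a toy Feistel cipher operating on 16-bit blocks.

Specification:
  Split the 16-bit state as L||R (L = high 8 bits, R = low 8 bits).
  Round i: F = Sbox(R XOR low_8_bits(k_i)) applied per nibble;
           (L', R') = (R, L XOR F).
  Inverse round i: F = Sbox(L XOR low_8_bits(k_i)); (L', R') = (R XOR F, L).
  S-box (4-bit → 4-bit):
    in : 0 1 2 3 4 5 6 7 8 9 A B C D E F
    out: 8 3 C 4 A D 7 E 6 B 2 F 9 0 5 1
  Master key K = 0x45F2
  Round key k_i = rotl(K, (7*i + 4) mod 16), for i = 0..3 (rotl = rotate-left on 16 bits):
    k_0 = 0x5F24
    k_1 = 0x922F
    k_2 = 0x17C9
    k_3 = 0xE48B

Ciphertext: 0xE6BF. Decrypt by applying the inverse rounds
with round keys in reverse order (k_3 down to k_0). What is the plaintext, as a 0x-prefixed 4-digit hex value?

s_0 = ciphertext = 0xE6BF
s_1 = InvRound(s_0, k_3) = 0xCFE6
s_2 = InvRound(s_1, k_2) = 0x61CF
s_3 = InvRound(s_2, k_1) = 0x6A61
s_4 = InvRound(s_3, k_0) = 0xC46A

0xC46A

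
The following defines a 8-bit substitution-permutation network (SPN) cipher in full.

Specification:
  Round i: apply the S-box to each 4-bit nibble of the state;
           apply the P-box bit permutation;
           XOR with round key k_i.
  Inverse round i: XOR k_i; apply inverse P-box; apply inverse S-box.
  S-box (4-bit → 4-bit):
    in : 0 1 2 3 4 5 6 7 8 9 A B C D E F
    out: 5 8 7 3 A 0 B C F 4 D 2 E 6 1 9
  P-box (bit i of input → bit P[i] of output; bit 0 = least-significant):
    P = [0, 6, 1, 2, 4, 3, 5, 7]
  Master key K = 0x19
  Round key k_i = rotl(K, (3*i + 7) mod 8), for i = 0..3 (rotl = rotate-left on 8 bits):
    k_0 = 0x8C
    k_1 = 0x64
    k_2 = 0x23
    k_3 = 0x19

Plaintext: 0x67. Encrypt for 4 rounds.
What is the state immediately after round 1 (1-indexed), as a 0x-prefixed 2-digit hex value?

s_0 = plaintext = 0x67
s_1 = Round(s_0, k_0) = 0x12
s_2 = Round(s_1, k_1) = 0xA7
s_3 = Round(s_2, k_2) = 0x95
s_4 = Round(s_3, k_3) = 0x39

0x12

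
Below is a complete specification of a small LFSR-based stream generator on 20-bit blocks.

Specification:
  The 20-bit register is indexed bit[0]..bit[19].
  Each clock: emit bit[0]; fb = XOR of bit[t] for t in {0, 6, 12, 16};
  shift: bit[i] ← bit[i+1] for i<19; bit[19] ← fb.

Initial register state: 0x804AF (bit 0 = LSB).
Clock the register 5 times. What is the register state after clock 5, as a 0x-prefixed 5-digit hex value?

reg_0 = 0x804AF
clock 1: out=1, reg = 0xC0257
clock 2: out=1, reg = 0x6012B
clock 3: out=1, reg = 0xB0095
clock 4: out=1, reg = 0x5804A
clock 5: out=0, reg = 0x2C025

0x2C025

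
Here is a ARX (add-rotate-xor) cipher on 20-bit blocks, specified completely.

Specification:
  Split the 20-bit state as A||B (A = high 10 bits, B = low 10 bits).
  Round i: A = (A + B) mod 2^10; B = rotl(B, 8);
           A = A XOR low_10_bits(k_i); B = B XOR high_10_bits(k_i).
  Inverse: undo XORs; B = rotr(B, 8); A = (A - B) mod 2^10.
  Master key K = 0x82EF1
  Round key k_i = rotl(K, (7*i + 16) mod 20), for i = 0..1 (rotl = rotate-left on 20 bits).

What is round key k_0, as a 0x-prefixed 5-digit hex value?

K = 0x82EF1
k_0 = rotl(K, (7*0+16) mod 20) = rotl(K, 16) = 0x182EF

0x182EF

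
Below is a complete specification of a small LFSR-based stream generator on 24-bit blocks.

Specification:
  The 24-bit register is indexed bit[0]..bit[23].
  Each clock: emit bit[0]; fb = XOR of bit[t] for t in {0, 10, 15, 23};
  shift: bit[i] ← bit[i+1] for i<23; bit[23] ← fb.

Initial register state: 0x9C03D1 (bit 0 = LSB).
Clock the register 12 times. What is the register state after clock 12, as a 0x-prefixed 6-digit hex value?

0x3589C0

reg_0 = 0x9C03D1
clock 1: out=1, reg = 0x4E01E8
clock 2: out=0, reg = 0x2700F4
clock 3: out=0, reg = 0x13807A
clock 4: out=0, reg = 0x89C03D
clock 5: out=1, reg = 0xC4E01E
clock 6: out=0, reg = 0x62700F
clock 7: out=1, reg = 0xB13807
clock 8: out=1, reg = 0x589C03
clock 9: out=1, reg = 0xAC4E01
clock 10: out=1, reg = 0xD62700
clock 11: out=0, reg = 0x6B1380
clock 12: out=0, reg = 0x3589C0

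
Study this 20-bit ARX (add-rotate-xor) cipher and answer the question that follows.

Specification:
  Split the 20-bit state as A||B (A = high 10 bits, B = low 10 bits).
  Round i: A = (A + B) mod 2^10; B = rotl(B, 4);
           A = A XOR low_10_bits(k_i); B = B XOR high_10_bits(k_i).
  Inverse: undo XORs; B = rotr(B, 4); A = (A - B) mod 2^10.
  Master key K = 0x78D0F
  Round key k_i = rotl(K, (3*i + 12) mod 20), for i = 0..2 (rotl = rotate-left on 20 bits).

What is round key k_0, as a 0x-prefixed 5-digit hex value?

0x0F78D

K = 0x78D0F
k_0 = rotl(K, (3*0+12) mod 20) = rotl(K, 12) = 0x0F78D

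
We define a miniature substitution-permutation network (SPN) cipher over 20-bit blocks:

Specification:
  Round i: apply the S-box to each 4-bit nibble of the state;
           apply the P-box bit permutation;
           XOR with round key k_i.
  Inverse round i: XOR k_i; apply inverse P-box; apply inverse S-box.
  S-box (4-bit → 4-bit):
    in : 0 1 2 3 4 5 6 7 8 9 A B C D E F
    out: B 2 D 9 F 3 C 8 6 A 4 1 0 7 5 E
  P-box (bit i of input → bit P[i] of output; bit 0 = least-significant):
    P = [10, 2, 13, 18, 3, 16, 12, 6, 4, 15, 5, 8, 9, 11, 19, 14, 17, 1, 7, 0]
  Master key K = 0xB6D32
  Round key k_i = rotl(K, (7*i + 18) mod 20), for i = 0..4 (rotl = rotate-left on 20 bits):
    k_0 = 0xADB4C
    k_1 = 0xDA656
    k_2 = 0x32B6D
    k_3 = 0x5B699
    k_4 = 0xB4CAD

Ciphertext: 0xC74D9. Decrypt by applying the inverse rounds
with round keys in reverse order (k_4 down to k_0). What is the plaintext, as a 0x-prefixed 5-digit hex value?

s_0 = ciphertext = 0xC74D9
s_1 = InvRound(s_0, k_4) = 0xB1EFF
s_2 = InvRound(s_1, k_3) = 0x5887F
s_3 = InvRound(s_2, k_2) = 0x5B0C6
s_4 = InvRound(s_3, k_1) = 0xAEBAB
s_5 = InvRound(s_4, k_0) = 0xFCA68

0xFCA68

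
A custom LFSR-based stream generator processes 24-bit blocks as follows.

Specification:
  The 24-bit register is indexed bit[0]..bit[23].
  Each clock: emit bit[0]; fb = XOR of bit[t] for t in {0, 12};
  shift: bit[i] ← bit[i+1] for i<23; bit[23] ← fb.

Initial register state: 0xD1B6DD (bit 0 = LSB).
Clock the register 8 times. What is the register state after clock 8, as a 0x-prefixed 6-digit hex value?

reg_0 = 0xD1B6DD
clock 1: out=1, reg = 0x68DB6E
clock 2: out=0, reg = 0xB46DB7
clock 3: out=1, reg = 0xDA36DB
clock 4: out=1, reg = 0x6D1B6D
clock 5: out=1, reg = 0x368DB6
clock 6: out=0, reg = 0x1B46DB
clock 7: out=1, reg = 0x8DA36D
clock 8: out=1, reg = 0xC6D1B6

0xC6D1B6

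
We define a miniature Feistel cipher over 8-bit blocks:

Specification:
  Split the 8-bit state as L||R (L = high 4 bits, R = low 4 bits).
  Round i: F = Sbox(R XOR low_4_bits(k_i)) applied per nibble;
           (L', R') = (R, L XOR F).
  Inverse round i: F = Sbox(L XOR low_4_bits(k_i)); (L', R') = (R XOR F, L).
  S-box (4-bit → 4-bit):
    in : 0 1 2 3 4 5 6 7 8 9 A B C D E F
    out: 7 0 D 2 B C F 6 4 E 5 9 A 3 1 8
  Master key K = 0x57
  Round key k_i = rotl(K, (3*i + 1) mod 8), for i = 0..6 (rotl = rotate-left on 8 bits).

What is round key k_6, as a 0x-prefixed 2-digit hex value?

0xBA

K = 0x57
k_0 = rotl(K, (3*0+1) mod 8) = rotl(K, 1) = 0xAE
k_1 = rotl(K, (3*1+1) mod 8) = rotl(K, 4) = 0x75
k_2 = rotl(K, (3*2+1) mod 8) = rotl(K, 7) = 0xAB
k_3 = rotl(K, (3*3+1) mod 8) = rotl(K, 2) = 0x5D
k_4 = rotl(K, (3*4+1) mod 8) = rotl(K, 5) = 0xEA
k_5 = rotl(K, (3*5+1) mod 8) = rotl(K, 0) = 0x57
k_6 = rotl(K, (3*6+1) mod 8) = rotl(K, 3) = 0xBA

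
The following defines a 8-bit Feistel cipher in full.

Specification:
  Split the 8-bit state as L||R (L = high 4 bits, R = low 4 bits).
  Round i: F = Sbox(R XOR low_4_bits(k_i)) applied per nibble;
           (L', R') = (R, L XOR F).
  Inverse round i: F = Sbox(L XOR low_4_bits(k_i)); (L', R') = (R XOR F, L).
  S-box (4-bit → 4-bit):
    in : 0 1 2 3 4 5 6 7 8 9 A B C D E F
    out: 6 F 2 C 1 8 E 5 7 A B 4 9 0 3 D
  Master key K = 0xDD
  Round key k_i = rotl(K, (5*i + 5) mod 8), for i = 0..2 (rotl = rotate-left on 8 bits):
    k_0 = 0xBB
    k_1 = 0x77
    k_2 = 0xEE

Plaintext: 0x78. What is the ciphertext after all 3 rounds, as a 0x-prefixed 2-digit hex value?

0x16

s_0 = plaintext = 0x78
s_1 = Round(s_0, k_0) = 0x8B
s_2 = Round(s_1, k_1) = 0xB1
s_3 = Round(s_2, k_2) = 0x16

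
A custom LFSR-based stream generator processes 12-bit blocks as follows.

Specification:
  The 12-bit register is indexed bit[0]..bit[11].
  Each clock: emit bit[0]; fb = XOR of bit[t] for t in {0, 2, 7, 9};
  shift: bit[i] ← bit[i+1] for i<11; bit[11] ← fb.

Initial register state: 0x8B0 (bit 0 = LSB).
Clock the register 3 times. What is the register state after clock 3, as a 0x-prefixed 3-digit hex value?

0x316

reg_0 = 0x8B0
clock 1: out=0, reg = 0xC58
clock 2: out=0, reg = 0x62C
clock 3: out=0, reg = 0x316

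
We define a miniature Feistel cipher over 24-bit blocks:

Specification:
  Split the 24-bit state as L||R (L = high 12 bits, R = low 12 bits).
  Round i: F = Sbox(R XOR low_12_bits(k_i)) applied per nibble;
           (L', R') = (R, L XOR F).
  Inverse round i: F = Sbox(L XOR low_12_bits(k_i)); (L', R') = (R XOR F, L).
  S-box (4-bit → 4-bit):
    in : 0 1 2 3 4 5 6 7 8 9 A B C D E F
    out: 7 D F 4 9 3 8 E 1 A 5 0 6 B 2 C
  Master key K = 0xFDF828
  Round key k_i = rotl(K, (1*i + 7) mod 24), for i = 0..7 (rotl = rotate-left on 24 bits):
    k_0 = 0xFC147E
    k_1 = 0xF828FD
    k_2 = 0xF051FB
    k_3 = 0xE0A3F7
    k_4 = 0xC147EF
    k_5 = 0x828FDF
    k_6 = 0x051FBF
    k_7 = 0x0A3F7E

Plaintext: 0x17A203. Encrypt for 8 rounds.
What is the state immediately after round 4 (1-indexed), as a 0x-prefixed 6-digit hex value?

s_0 = plaintext = 0x17A203
s_1 = Round(s_0, k_0) = 0x203991
s_2 = Round(s_1, k_1) = 0x991F85
s_3 = Round(s_2, k_2) = 0xF85B73
s_4 = Round(s_3, k_3) = 0xB73E9C
s_5 = Round(s_4, k_4) = 0xE9C197
s_6 = Round(s_5, k_5) = 0x197C0D
s_7 = Round(s_6, k_6) = 0xC0D598
s_8 = Round(s_7, k_7) = 0x598925

0xB73E9C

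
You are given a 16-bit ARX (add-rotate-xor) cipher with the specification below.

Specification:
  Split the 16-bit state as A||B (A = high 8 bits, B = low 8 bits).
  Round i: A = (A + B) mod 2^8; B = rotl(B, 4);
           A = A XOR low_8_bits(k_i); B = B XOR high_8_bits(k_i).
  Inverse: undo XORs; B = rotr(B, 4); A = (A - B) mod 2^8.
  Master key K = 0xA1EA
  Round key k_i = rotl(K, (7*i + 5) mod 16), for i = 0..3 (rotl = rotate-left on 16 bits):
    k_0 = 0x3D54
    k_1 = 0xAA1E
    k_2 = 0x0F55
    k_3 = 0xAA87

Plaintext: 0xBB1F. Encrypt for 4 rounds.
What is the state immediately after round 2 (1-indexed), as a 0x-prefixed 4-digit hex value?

s_0 = plaintext = 0xBB1F
s_1 = Round(s_0, k_0) = 0x8ECC
s_2 = Round(s_1, k_1) = 0x4466
s_3 = Round(s_2, k_2) = 0xFF69
s_4 = Round(s_3, k_3) = 0xEF3C

0x4466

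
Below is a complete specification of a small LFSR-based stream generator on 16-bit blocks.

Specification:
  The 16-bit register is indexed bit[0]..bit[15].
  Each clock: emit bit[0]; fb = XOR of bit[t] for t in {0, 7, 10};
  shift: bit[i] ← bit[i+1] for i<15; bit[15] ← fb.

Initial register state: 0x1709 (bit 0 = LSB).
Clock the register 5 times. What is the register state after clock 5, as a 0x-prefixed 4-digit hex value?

reg_0 = 0x1709
clock 1: out=1, reg = 0x0B84
clock 2: out=0, reg = 0x85C2
clock 3: out=0, reg = 0x42E1
clock 4: out=1, reg = 0x2170
clock 5: out=0, reg = 0x10B8

0x10B8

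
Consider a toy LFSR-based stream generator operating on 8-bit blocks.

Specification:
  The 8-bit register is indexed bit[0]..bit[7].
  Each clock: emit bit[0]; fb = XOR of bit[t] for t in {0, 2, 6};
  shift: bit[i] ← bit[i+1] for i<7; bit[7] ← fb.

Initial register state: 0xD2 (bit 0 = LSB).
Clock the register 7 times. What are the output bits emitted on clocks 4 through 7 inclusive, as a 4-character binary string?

reg_0 = 0xD2
clock 1: out=0, reg = 0xE9
clock 2: out=1, reg = 0x74
clock 3: out=0, reg = 0x3A
clock 4: out=0, reg = 0x1D
clock 5: out=1, reg = 0x0E
clock 6: out=0, reg = 0x87
clock 7: out=1, reg = 0x43

0101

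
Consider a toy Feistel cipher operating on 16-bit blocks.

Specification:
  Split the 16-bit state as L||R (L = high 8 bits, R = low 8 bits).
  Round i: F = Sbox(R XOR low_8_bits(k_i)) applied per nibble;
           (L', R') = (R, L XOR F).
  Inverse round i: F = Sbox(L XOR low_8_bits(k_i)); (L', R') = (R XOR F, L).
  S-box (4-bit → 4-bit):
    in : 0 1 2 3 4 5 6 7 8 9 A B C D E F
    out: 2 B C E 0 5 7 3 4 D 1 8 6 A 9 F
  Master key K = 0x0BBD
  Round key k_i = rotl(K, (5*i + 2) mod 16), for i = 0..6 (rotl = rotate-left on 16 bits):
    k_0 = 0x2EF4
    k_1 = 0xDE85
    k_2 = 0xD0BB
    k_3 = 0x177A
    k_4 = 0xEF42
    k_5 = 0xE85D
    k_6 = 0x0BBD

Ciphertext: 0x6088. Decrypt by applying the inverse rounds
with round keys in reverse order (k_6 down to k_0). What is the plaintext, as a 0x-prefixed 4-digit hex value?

0x5D0E

s_0 = ciphertext = 0x6088
s_1 = InvRound(s_0, k_6) = 0x2260
s_2 = InvRound(s_1, k_5) = 0x5F22
s_3 = InvRound(s_2, k_4) = 0x985F
s_4 = InvRound(s_3, k_3) = 0xC398
s_5 = InvRound(s_4, k_2) = 0xACC3
s_6 = InvRound(s_5, k_1) = 0x0EAC
s_7 = InvRound(s_6, k_0) = 0x5D0E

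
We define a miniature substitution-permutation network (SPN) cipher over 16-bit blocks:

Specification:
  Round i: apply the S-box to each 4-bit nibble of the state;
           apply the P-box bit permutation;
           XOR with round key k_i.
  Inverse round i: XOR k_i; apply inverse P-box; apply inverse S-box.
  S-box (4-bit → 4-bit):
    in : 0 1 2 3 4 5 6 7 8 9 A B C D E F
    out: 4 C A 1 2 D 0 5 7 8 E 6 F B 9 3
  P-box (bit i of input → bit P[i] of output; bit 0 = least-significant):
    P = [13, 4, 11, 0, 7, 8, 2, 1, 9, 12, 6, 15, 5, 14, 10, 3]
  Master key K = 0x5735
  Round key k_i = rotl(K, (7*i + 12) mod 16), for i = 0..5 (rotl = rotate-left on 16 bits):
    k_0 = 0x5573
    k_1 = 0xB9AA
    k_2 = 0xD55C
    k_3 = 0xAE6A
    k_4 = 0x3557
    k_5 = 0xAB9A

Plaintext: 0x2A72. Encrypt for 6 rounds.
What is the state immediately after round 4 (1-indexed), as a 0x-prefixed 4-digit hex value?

0x1AC8

s_0 = plaintext = 0x2A72
s_1 = Round(s_0, k_0) = 0x85AE
s_2 = Round(s_1, k_1) = 0x5ECD
s_3 = Round(s_2, k_2) = 0x72E3
s_4 = Round(s_3, k_3) = 0x1AC8
s_5 = Round(s_4, k_4) = 0x8889
s_6 = Round(s_5, k_5) = 0xFC7F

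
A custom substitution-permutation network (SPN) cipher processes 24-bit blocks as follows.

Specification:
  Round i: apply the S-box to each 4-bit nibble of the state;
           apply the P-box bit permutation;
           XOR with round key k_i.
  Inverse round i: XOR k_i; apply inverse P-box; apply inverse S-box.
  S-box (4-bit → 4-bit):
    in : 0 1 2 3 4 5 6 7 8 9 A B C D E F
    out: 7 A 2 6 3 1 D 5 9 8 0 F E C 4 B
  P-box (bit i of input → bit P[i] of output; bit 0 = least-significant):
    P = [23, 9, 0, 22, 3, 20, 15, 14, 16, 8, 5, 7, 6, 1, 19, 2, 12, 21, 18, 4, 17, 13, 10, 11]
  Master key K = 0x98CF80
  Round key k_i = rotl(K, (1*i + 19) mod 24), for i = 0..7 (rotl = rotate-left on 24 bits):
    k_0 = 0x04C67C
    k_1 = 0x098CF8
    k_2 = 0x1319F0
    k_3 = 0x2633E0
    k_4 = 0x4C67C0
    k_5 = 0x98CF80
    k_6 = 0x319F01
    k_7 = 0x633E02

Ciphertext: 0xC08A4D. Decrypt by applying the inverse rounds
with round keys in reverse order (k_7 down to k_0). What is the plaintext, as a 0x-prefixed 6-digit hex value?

s_0 = ciphertext = 0xC08A4D
s_1 = InvRound(s_0, k_7) = 0x04F577
s_2 = InvRound(s_1, k_6) = 0x1CF712
s_3 = InvRound(s_2, k_5) = 0x1629A5
s_4 = InvRound(s_3, k_4) = 0x6A6E1C
s_5 = InvRound(s_4, k_3) = 0xD66C89
s_6 = InvRound(s_5, k_2) = 0x365086
s_7 = InvRound(s_6, k_1) = 0x6BB7BA
s_8 = InvRound(s_7, k_0) = 0x40BF99

0x40BF99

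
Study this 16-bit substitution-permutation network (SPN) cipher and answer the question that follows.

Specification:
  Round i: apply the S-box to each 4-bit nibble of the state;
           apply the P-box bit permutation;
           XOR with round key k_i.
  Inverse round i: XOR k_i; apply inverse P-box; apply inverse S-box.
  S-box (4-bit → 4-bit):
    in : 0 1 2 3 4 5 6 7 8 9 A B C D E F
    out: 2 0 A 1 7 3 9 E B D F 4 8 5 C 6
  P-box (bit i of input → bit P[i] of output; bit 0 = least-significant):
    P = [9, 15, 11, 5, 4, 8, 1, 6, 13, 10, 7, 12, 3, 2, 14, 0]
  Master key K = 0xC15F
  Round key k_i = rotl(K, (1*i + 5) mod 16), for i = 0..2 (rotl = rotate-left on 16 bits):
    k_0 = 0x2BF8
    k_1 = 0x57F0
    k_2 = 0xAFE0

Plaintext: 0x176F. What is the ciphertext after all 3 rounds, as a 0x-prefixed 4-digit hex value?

0x2BED

s_0 = plaintext = 0x176F
s_1 = Round(s_0, k_0) = 0xB728
s_2 = Round(s_1, k_1) = 0x8010
s_3 = Round(s_2, k_2) = 0x2BED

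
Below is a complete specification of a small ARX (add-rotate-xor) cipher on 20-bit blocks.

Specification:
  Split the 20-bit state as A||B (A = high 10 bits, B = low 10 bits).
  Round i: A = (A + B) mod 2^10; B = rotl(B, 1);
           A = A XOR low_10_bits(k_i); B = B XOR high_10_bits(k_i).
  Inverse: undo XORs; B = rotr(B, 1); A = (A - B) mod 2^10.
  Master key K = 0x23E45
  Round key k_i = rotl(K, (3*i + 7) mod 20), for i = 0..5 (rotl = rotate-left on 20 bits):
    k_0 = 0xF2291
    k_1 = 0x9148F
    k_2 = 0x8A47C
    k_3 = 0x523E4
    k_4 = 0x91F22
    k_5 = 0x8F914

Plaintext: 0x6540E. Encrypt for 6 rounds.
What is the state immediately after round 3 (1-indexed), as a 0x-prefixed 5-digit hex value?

0x425F1

s_0 = plaintext = 0x6540E
s_1 = Round(s_0, k_0) = 0xCCBD4
s_2 = Round(s_1, k_1) = 0xE25EC
s_3 = Round(s_2, k_2) = 0x425F1
s_4 = Round(s_3, k_3) = 0x47AAA
s_5 = Round(s_4, k_4) = 0x3AB12
s_6 = Round(s_5, k_5) = 0xBA01B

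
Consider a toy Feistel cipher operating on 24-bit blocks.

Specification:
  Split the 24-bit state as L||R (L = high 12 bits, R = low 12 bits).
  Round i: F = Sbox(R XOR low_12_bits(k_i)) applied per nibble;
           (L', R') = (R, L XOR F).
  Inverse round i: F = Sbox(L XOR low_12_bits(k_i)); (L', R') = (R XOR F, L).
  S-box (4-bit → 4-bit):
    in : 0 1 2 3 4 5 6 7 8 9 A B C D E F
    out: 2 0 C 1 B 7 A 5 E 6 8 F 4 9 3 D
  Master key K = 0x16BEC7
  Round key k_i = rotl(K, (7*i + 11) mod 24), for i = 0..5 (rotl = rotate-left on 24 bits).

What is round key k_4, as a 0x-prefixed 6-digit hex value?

K = 0x16BEC7
k_0 = rotl(K, (7*0+11) mod 24) = rotl(K, 11) = 0xF638B5
k_1 = rotl(K, (7*1+11) mod 24) = rotl(K, 18) = 0x1C5AFB
k_2 = rotl(K, (7*2+11) mod 24) = rotl(K, 1) = 0x2D7D8E
k_3 = rotl(K, (7*3+11) mod 24) = rotl(K, 8) = 0xBEC716
k_4 = rotl(K, (7*4+11) mod 24) = rotl(K, 15) = 0x638B5F

0x638B5F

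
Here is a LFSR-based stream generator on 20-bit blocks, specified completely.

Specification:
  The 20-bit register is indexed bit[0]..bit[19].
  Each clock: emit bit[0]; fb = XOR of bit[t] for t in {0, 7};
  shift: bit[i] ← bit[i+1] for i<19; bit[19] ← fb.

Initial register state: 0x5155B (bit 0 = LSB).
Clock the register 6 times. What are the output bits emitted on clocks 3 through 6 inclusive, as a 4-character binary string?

0110

reg_0 = 0x5155B
clock 1: out=1, reg = 0xA8AAD
clock 2: out=1, reg = 0x54556
clock 3: out=0, reg = 0x2A2AB
clock 4: out=1, reg = 0x15155
clock 5: out=1, reg = 0x8A8AA
clock 6: out=0, reg = 0xC5455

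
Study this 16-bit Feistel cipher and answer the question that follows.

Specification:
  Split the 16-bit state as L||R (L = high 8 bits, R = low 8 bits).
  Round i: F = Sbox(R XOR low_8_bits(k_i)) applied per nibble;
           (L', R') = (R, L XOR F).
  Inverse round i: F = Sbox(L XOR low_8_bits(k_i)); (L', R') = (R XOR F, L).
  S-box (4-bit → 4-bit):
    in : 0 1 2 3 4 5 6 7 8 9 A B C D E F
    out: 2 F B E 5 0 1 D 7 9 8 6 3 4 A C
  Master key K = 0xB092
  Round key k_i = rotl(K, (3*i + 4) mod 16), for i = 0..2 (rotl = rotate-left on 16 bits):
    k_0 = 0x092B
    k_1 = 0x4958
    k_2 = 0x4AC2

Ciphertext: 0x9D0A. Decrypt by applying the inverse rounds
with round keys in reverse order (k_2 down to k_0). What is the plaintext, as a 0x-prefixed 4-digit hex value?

s_0 = ciphertext = 0x9D0A
s_1 = InvRound(s_0, k_2) = 0x069D
s_2 = InvRound(s_1, k_1) = 0x9706
s_3 = InvRound(s_2, k_0) = 0x6597

0x6597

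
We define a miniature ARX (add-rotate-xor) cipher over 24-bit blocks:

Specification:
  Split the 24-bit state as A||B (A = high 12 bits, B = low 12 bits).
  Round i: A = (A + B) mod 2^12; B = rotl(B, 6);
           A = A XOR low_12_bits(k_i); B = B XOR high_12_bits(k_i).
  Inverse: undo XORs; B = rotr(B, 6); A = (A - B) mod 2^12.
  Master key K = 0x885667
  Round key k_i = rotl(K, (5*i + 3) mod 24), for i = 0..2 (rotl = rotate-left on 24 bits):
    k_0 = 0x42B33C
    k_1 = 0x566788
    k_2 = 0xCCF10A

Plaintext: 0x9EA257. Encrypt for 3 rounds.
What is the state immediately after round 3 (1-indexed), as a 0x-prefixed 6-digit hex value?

0x5B24B8

s_0 = plaintext = 0x9EA257
s_1 = Round(s_0, k_0) = 0xF7D1E2
s_2 = Round(s_1, k_1) = 0x6D7DE1
s_3 = Round(s_2, k_2) = 0x5B24B8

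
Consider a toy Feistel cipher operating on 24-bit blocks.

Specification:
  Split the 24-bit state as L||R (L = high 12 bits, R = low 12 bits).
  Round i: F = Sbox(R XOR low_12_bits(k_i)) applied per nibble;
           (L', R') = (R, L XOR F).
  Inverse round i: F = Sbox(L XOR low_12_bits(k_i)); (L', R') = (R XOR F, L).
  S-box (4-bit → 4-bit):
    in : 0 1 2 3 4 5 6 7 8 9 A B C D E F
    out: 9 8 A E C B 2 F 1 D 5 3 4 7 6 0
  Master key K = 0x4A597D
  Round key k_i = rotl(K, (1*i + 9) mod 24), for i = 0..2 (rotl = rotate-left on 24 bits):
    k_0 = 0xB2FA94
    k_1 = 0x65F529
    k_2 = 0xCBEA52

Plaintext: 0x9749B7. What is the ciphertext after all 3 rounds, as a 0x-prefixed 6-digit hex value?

s_0 = plaintext = 0x9749B7
s_1 = Round(s_0, k_0) = 0x9B77DA
s_2 = Round(s_1, k_1) = 0x7DA3B9
s_3 = Round(s_2, k_2) = 0x3B9AB9

0x3B9AB9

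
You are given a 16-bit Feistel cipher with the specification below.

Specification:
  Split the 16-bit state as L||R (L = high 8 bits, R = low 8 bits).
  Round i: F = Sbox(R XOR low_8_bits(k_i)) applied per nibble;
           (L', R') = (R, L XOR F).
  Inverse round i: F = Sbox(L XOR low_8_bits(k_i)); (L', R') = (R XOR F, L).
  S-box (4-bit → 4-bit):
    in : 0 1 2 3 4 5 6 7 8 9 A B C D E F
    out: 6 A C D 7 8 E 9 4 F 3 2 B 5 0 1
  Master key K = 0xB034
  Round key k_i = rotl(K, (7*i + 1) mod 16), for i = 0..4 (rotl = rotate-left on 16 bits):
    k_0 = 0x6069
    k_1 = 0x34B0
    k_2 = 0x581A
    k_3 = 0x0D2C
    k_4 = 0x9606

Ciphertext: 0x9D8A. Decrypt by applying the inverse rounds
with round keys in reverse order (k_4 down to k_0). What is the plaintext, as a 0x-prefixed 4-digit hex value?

s_0 = ciphertext = 0x9D8A
s_1 = InvRound(s_0, k_4) = 0x789D
s_2 = InvRound(s_1, k_3) = 0x1A78
s_3 = InvRound(s_2, k_2) = 0x1E1A
s_4 = InvRound(s_3, k_1) = 0x2A1E
s_5 = InvRound(s_4, k_0) = 0x632A

0x632A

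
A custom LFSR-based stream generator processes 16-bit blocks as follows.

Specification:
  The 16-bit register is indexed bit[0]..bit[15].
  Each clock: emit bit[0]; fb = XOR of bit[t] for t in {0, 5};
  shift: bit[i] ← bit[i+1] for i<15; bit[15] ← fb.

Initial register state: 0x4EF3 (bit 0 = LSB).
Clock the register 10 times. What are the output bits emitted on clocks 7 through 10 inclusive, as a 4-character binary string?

1101

reg_0 = 0x4EF3
clock 1: out=1, reg = 0x2779
clock 2: out=1, reg = 0x13BC
clock 3: out=0, reg = 0x89DE
clock 4: out=0, reg = 0x44EF
clock 5: out=1, reg = 0x2277
clock 6: out=1, reg = 0x113B
clock 7: out=1, reg = 0x089D
clock 8: out=1, reg = 0x844E
clock 9: out=0, reg = 0x4227
clock 10: out=1, reg = 0x2113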